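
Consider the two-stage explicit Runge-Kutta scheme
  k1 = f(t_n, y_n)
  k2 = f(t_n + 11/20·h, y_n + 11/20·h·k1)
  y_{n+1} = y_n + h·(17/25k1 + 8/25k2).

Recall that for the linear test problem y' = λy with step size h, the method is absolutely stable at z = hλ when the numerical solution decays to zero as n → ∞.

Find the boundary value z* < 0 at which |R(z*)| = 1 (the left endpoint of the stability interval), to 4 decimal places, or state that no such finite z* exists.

z* = -5.6818.

Set f=λy, z=hλ:
  k1=λy_n ⇒ h·k1=z·y_n;  k2=λ(1+11/20z)y_n ⇒ h·k2=z(1+11/20z)y_n
  y_{n+1}/y_n = 1 + 17/25z + 8/25z(1+11/20z) = 1 + z + 22/125z²
  so R(z) = 1 + z + 22/125z².

Boundary: |R(x)|=1, x<0.
x=-0.35: |R|=0.6716
R=1: x+22/125x²=0 ⇒ x=−125/22=-5.6818; min R=1−1/(4·22/125)=-0.4205>−1
Confirm numerically:
  x=-5.606: |R|=0.92519 <1
  x=-4.043: |R|=0.16613 <1
  x=-2.291: |R|=0.36723 <1
  x=-6.091: |R|=1.43865 >1
  x=-5.792: |R|=1.11232 >1
Interval (-5.6818, 0).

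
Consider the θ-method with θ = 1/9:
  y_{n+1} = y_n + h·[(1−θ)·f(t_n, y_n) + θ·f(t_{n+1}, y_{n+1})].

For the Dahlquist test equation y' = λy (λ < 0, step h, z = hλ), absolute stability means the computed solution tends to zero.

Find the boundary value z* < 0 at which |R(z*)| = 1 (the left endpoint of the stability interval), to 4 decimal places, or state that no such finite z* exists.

left endpoint -2.5714.

Test eqn y'=λy, z=hλ:
  y_{n+1} = y_n + z·[8/9·y_n + 1/9·y_{n+1}] ⇒ (1 − 1/9z)y_{n+1} = (1 + 8/9z)y_n
  ⇒ R(z) = (1 + 8/9z)/(1 − 1/9z).

Boundary: |R(x)|=1, x<0.
x=-1.45: |R|=0.2488
R=−1: 1+8/9x = −1+1/9x ⇒ -7/9x=2 ⇒ x=2/(-7/9)=-2.5714
Confirm numerically:
  x=-2.147: |R|=0.73347 <1
  x=-1.917: |R|=0.58038 <1
  x=-1.426: |R|=0.23096 <1
  x=-1.153: |R|=0.02206 <1
  x=-3.147: |R|=1.33169 >1
  x=-2.763: |R|=1.11400 >1
  x=-2.706: |R|=1.08047 >1
Stable set (-2.5714, 0).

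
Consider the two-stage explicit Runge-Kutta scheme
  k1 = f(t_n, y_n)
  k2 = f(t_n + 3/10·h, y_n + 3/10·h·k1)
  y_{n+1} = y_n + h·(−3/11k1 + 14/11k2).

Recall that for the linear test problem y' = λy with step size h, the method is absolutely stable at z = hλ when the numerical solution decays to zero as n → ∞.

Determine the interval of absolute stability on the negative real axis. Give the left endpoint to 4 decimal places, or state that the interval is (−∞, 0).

z∈(-2.6190,0).

On y'=λy, z=hλ:
  k1=λy_n ⇒ h·k1=z·y_n;  k2=λ(1+3/10z)y_n ⇒ h·k2=z(1+3/10z)y_n
  y_{n+1}/y_n = 1 − 3/11z + 14/11z(1+3/10z) = 1 + z + 21/55z²
  Hence R(z) = 1 + z + 21/55z².

Need |R(x)|<1, x<0.
x=-0.77: |R|=0.4564
R=1: x+21/55x²=0 ⇒ x=−55/21=-2.6190; min R=1−1/(4·21/55)=0.3452>−1
Confirm numerically:
  x=-1.804: |R|=0.43860 <1
  x=-1.417: |R|=0.34965 <1
  x=-1.141: |R|=0.35608 <1
  x=-2.779: |R|=1.16972 >1
  x=-2.733: |R|=1.11891 >1
Interval (-2.6190, 0).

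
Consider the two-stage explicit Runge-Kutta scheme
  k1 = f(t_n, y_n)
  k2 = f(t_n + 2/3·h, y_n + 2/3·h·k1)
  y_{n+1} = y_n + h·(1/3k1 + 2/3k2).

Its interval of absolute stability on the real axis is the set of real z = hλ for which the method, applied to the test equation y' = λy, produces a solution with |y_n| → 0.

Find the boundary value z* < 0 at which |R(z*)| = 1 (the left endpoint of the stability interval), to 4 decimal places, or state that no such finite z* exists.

left endpoint -2.2500.

With y'=λy (z=hλ):
  k1=λy_n ⇒ h·k1=z·y_n;  k2=λ(1+2/3z)y_n ⇒ h·k2=z(1+2/3z)y_n
  y_{n+1}/y_n = 1 + 1/3z + 2/3z(1+2/3z) = 1 + z + 4/9z²
  R(z) = 1 + z + 4/9z².

Boundary: |R(x)|=1, x<0.
x=-0.75: |R|=0.5000
R=1: x+4/9x²=0 ⇒ x=−9/4=-2.2500; min R=1−1/(4·4/9)=0.4375>−1
Confirm numerically:
  x=-2.165: |R|=0.91821 <1
  x=-1.598: |R|=0.53694 <1
  x=-1.177: |R|=0.43870 <1
  x=-2.690: |R|=1.52604 >1
  x=-2.374: |R|=1.13083 >1
Stable set (-2.2500, 0).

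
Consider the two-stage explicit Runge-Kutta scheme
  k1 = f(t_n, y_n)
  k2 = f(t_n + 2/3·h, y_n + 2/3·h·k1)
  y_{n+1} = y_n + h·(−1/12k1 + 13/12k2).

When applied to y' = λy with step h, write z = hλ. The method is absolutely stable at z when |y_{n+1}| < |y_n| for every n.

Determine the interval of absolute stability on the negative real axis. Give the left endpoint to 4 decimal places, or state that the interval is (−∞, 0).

(-1.3846, 0).

On y'=λy, z=hλ:
  k1=λy_n ⇒ h·k1=z·y_n;  k2=λ(1+2/3z)y_n ⇒ h·k2=z(1+2/3z)y_n
  y_{n+1}/y_n = 1 − 1/12z + 13/12z(1+2/3z) = 1 + z + 13/18z²
  so R(z) = 1 + z + 13/18z².

Solve |R(x)|<1 on ℝ⁻.
x=-1.16: |R|=0.8118
R=1: x+13/18x²=0 ⇒ x=−18/13=-1.3846; min R=1−1/(4·13/18)=0.6538>−1
Confirm numerically:
  x=-1.273: |R|=0.89738 <1
  x=-1.267: |R|=0.89238 <1
  x=-1.217: |R|=0.85268 <1
  x=-0.849: |R|=0.67158 <1
  x=-1.491: |R|=1.11456 >1
  x=-1.477: |R|=1.09855 >1
Stable set (-1.3846, 0).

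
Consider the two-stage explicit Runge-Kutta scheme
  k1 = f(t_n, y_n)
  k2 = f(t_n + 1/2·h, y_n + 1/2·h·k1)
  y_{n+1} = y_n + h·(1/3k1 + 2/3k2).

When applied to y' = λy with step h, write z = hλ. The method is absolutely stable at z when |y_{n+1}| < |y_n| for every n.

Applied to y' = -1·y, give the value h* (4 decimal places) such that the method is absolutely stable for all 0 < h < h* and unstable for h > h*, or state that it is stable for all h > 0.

Test eqn y'=λy, z=hλ:
  k1=λy_n ⇒ h·k1=z·y_n;  k2=λ(1+1/2z)y_n ⇒ h·k2=z(1+1/2z)y_n
  y_{n+1}/y_n = 1 + 1/3z + 2/3z(1+1/2z) = 1 + z + 1/3z²
  ⇒ R(z) = 1 + z + 1/3z².

Find x<0 with |R(x)|<1.
x=-0.47: |R|=0.6036
R=1: x+1/3x²=0 ⇒ x=−3=-3.0000; min R=1−1/(4·1/3)=0.2500>−1
Confirm numerically:
  x=-2.710: |R|=0.73803 <1
  x=-2.129: |R|=0.38188 <1
  x=-1.910: |R|=0.30603 <1
  x=-3.578: |R|=1.68936 >1
  x=-3.397: |R|=1.44954 >1
  x=-3.201: |R|=1.21447 >1
So |R|<1 on (-3.0000, 0).

(-3.0000,0); λ=-1 ⇒ h* = (3)/1 = 3.0000.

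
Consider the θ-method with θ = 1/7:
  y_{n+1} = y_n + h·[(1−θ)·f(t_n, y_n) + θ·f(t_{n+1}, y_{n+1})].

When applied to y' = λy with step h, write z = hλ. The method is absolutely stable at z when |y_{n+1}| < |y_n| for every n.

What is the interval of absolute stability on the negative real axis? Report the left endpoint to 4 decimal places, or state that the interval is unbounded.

(-2.8000, 0).

On y'=λy, z=hλ:
  y_{n+1} = y_n + z·[6/7·y_n + 1/7·y_{n+1}] ⇒ (1 − 1/7z)y_{n+1} = (1 + 6/7z)y_n
  Hence R(z) = (1 + 6/7z)/(1 − 1/7z).

Boundary: |R(x)|=1, x<0.
x=-0.55: |R|=0.4901
R=−1: 1+6/7x = −1+1/7x ⇒ -5/7x=2 ⇒ x=2/(-5/7)=-2.8000
Confirm numerically:
  x=-2.537: |R|=0.86212 <1
  x=-2.362: |R|=0.76608 <1
  x=-1.237: |R|=0.05123 <1
  x=-3.202: |R|=1.19702 >1
  x=-3.050: |R|=1.12438 >1
So |R|<1 on (-2.8000, 0).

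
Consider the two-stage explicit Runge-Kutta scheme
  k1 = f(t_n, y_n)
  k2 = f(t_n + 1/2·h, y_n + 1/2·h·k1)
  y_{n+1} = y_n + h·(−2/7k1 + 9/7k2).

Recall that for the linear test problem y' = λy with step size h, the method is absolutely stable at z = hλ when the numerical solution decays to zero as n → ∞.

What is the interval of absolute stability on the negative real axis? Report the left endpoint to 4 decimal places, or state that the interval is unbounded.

z∈(-1.5556,0).

Set f=λy, z=hλ:
  k1=λy_n ⇒ h·k1=z·y_n;  k2=λ(1+1/2z)y_n ⇒ h·k2=z(1+1/2z)y_n
  y_{n+1}/y_n = 1 − 2/7z + 9/7z(1+1/2z) = 1 + z + 9/14z²
  ⇒ R(z) = 1 + z + 9/14z².

Boundary: |R(x)|=1, x<0.
x=-0.98: |R|=0.6374
R=1: x+9/14x²=0 ⇒ x=−14/9=-1.5556; min R=1−1/(4·9/14)=0.6111>−1
Confirm numerically:
  x=-1.027: |R|=0.65104 <1
  x=-0.941: |R|=0.62824 <1
  x=-0.706: |R|=0.61442 <1
  x=-1.812: |R|=1.29872 >1
  x=-1.595: |R|=1.04044 >1
So |R|<1 on (-1.5556, 0).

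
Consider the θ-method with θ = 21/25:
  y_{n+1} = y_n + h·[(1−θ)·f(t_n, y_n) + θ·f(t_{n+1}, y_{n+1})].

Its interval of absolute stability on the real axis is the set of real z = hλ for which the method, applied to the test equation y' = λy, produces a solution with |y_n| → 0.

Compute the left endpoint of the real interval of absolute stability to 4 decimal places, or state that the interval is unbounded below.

With y'=λy (z=hλ):
  y_{n+1} = y_n + z·[4/25·y_n + 21/25·y_{n+1}] ⇒ (1 − 21/25z)y_{n+1} = (1 + 4/25z)y_n
  R(z) = (1 + 4/25z)/(1 − 21/25z).

Find x<0 with |R(x)|<1.
x=-1.42: |R|=0.3524
x=-2: |R|=0.2537
x=-10: |R|=0.0638
x=-100: |R|=0.1765
θ=21/25≥1/2 ⇒ |1+4/25x|<|1−21/25x| ∀x<0 ⇒ unbounded interval.

(−∞, 0) — no finite endpoint.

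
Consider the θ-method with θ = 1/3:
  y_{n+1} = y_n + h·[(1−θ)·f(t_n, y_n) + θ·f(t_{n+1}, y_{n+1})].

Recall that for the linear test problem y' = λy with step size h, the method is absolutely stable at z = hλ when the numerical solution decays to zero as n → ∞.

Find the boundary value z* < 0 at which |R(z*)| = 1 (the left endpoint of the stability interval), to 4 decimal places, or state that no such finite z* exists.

With y'=λy (z=hλ):
  y_{n+1} = y_n + z·[2/3·y_n + 1/3·y_{n+1}] ⇒ (1 − 1/3z)y_{n+1} = (1 + 2/3z)y_n
  so R(z) = (1 + 2/3z)/(1 − 1/3z).

Need |R(x)|<1, x<0.
x=-0.58: |R|=0.5140
R=−1: 1+2/3x = −1+1/3x ⇒ -1/3x=2 ⇒ x=2/(-1/3)=-6.0000
Confirm numerically:
  x=-3.764: |R|=0.66943 <1
  x=-3.157: |R|=0.53825 <1
  x=-2.663: |R|=0.41074 <1
  x=-6.378: |R|=1.04031 >1
  x=-6.298: |R|=1.03205 >1
Stable set (-6.0000, 0).

left endpoint -6.0000.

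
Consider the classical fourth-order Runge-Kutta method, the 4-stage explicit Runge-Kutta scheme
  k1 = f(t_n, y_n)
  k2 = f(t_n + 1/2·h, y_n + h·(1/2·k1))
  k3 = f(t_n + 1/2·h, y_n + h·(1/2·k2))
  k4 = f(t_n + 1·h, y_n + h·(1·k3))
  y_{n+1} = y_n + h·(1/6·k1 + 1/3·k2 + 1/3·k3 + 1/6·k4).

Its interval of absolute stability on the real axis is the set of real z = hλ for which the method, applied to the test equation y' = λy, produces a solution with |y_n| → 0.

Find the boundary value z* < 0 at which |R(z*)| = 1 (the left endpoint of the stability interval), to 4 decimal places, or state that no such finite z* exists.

On y'=λy, z=hλ:
  order 4, 4-stage ⇒ R(z)=1+z+z^2/2+z^3/6+z^4/24
  (e.g. R(-1.55)=0.27110, |R|=0.27110)

Find x<0 with |R(x)|<1.
x=-1.55: |R|=0.2711
|R(-2.91)|=1.2049 |R(-2.06)|=0.3552 |R(-1.31)|=0.2961
Bisect:
  x_lo=-3.2168 |R|=1.8709  x_hi=-0.3902 |R|=0.6770
  mid=-1.80353 |R|=0.28594 →hi
  mid=-2.51018 |R|=0.65849 →hi
  mid=-2.86350 |R|=1.12446 →lo
  mid=-2.68684 |R|=0.86143 →hi
  mid=-2.77517 |R|=0.98484 →hi
  mid=-2.81933 |R|=1.05255 →lo
  mid=-2.79725 |R|=1.01818 →lo
  mid=-2.78621 |R|=1.00138 →lo
  ...
  [-2.78535,-2.78518] ⇒ x*=-2.7853
Stable set (-2.7853, 0).

z* = -2.7853.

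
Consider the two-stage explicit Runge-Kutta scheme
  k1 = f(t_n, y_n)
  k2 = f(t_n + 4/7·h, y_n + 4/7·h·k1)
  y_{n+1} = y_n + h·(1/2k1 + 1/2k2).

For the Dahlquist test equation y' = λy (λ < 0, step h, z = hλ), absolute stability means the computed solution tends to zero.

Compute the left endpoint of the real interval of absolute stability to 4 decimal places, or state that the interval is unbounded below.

On y'=λy, z=hλ:
  k1=λy_n ⇒ h·k1=z·y_n;  k2=λ(1+4/7z)y_n ⇒ h·k2=z(1+4/7z)y_n
  y_{n+1}/y_n = 1 + 1/2z + 1/2z(1+4/7z) = 1 + z + 2/7z²
  Hence R(z) = 1 + z + 2/7z².

Solve |R(x)|<1 on ℝ⁻.
x=-1.8: |R|=0.1257
R=1: x+2/7x²=0 ⇒ x=−7/2=-3.5000; min R=1−1/(4·2/7)=0.1250>−1
Confirm numerically:
  x=-2.662: |R|=0.36264 <1
  x=-2.574: |R|=0.31899 <1
  x=-1.472: |R|=0.14708 <1
  x=-4.075: |R|=1.66946 >1
  x=-3.679: |R|=1.18815 >1
Stable set (-3.5000, 0).

left endpoint -3.5000.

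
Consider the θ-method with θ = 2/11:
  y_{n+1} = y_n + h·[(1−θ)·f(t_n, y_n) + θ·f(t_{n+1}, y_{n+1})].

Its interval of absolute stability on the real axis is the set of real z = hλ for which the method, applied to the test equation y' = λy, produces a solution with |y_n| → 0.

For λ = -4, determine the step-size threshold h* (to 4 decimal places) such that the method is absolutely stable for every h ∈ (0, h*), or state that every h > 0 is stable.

Set f=λy, z=hλ:
  y_{n+1} = y_n + z·[9/11·y_n + 2/11·y_{n+1}] ⇒ (1 − 2/11z)y_{n+1} = (1 + 9/11z)y_n
  so R(z) = (1 + 9/11z)/(1 − 2/11z).

Boundary: |R(x)|=1, x<0.
x=-1.37: |R|=0.0968
R=−1: 1+9/11x = −1+2/11x ⇒ -7/11x=2 ⇒ x=2/(-7/11)=-3.1429
Confirm numerically:
  x=-3.064: |R|=0.96777 <1
  x=-2.961: |R|=0.92477 <1
  x=-2.151: |R|=0.54627 <1
  x=-3.495: |R|=1.13702 >1
  x=-3.393: |R|=1.09845 >1
  x=-3.392: |R|=1.09807 >1
Stable set (-3.1429, 0).

(-3.1429,0); λ=-4 ⇒ h* = (22/7)/4 = 0.7857.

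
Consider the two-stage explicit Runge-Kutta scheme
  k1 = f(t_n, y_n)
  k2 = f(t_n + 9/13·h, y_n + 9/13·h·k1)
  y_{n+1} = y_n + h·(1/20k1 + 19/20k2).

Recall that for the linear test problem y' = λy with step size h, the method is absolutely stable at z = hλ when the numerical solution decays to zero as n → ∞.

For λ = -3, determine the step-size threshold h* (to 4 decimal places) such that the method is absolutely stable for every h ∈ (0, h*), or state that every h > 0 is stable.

(-1.5205,0); λ=-3 ⇒ h* = (260/171)/3 = 0.5068.

With y'=λy (z=hλ):
  k1=λy_n ⇒ h·k1=z·y_n;  k2=λ(1+9/13z)y_n ⇒ h·k2=z(1+9/13z)y_n
  y_{n+1}/y_n = 1 + 1/20z + 19/20z(1+9/13z) = 1 + z + 171/260z²
  ⇒ R(z) = 1 + z + 171/260z².

Solve |R(x)|<1 on ℝ⁻.
x=-1.11: |R|=0.7003
R=1: x+171/260x²=0 ⇒ x=−260/171=-1.5205; min R=1−1/(4·171/260)=0.6199>−1
Confirm numerically:
  x=-1.446: |R|=0.92918 <1
  x=-1.258: |R|=0.78284 <1
  x=-1.014: |R|=0.66224 <1
  x=-2.014: |R|=1.65373 >1
  x=-1.620: |R|=1.10605 >1
So |R|<1 on (-1.5205, 0).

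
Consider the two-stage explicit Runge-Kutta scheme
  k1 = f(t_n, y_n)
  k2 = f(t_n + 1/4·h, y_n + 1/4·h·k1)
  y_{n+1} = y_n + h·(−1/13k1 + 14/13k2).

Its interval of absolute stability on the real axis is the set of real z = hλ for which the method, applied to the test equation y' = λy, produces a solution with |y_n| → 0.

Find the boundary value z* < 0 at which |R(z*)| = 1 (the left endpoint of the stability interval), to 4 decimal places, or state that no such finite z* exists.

With y'=λy (z=hλ):
  k1=λy_n ⇒ h·k1=z·y_n;  k2=λ(1+1/4z)y_n ⇒ h·k2=z(1+1/4z)y_n
  y_{n+1}/y_n = 1 − 1/13z + 14/13z(1+1/4z) = 1 + z + 7/26z²
  so R(z) = 1 + z + 7/26z².

Need |R(x)|<1, x<0.
x=-1.08: |R|=0.2340
R=1: x+7/26x²=0 ⇒ x=−26/7=-3.7143; min R=1−1/(4·7/26)=0.0714>−1
Confirm numerically:
  x=-3.133: |R|=0.50969 <1
  x=-3.078: |R|=0.47271 <1
  x=-2.219: |R|=0.10668 <1
  x=-4.005: |R|=1.31347 >1
  x=-3.926: |R|=1.22378 >1
So |R|<1 on (-3.7143, 0).

z* = -3.7143.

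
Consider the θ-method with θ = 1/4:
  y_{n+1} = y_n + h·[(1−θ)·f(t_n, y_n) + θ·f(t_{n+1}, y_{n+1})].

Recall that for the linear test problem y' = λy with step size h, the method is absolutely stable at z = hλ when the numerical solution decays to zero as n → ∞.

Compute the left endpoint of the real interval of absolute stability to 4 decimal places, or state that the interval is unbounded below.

On y'=λy, z=hλ:
  y_{n+1} = y_n + z·[3/4·y_n + 1/4·y_{n+1}] ⇒ (1 − 1/4z)y_{n+1} = (1 + 3/4z)y_n
  R(z) = (1 + 3/4z)/(1 − 1/4z).

Solve |R(x)|<1 on ℝ⁻.
x=-0.79: |R|=0.3403
R=−1: 1+3/4x = −1+1/4x ⇒ -1/2x=2 ⇒ x=2/(-1/2)=-4.0000
Confirm numerically:
  x=-3.942: |R|=0.98539 <1
  x=-3.663: |R|=0.91204 <1
  x=-2.807: |R|=0.64948 <1
  x=-2.667: |R|=0.60012 <1
  x=-4.316: |R|=1.07600 >1
  x=-4.202: |R|=1.04926 >1
Stable set (-4.0000, 0).

left endpoint -4.0000.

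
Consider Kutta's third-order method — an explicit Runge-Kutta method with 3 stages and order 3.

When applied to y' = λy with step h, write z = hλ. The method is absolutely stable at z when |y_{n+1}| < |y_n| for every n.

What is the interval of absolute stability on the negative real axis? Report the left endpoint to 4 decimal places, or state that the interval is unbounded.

z∈(-2.5127,0).

Set f=λy, z=hλ:
  order 3, 3-stage ⇒ R(z)=1+z+z^2/2+z^3/6
  (e.g. R(-0.54)=0.57956, |R|=0.57956)

Boundary: |R(x)|=1, x<0.
x=-0.54: |R|=0.5796
|R(-1.29)|=0.1843 |R(-0.92)|=0.3734 |R(-0.67)|=0.5043
Bisect:
  x_lo=-2.8532 |R|=1.6540  x_hi=-0.3385 |R|=0.7123
  mid=-1.59584 |R|=0.00016 →hi
  mid=-2.22451 |R|=0.58493 →hi
  mid=-2.53884 |R|=1.04343 →lo
  mid=-2.38167 |R|=0.79711 →hi
  mid=-2.46026 |R|=0.91576 →hi
  mid=-2.49955 |R|=0.97844 →hi
  mid=-2.51920 |R|=1.01064 →lo
  mid=-2.50937 |R|=0.99446 →hi
  mid=-2.51428 |R|=1.00253 →lo
  ...
  [-2.51275,-2.51260] ⇒ x*=-2.5127
Stable set (-2.5127, 0).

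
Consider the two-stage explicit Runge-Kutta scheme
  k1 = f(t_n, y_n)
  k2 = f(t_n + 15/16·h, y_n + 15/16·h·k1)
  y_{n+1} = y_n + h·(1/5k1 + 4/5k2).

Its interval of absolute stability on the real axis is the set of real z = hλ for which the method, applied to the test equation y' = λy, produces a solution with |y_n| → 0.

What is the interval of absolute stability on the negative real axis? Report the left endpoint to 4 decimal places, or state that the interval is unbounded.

With y'=λy (z=hλ):
  k1=λy_n ⇒ h·k1=z·y_n;  k2=λ(1+15/16z)y_n ⇒ h·k2=z(1+15/16z)y_n
  y_{n+1}/y_n = 1 + 1/5z + 4/5z(1+15/16z) = 1 + z + 3/4z²
  ⇒ R(z) = 1 + z + 3/4z².

Boundary: |R(x)|=1, x<0.
x=-1.39: |R|=1.0591
R=1: x+3/4x²=0 ⇒ x=−4/3=-1.3333; min R=1−1/(4·3/4)=0.6667>−1
Confirm numerically:
  x=-1.202: |R|=0.88160 <1
  x=-0.953: |R|=0.72816 <1
  x=-0.838: |R|=0.68868 <1
  x=-1.926: |R|=1.85611 >1
  x=-1.509: |R|=1.19881 >1
  x=-1.363: |R|=1.03033 >1
So |R|<1 on (-1.3333, 0).

(-1.3333, 0).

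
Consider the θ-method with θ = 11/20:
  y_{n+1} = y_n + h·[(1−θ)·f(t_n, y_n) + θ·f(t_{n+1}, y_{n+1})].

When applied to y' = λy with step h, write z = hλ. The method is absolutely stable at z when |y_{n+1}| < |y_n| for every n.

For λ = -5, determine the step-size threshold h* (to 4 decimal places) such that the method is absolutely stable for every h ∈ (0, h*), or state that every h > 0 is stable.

interval (−∞, 0). Any h>0 works for λ=-5.

Test eqn y'=λy, z=hλ:
  y_{n+1} = y_n + z·[9/20·y_n + 11/20·y_{n+1}] ⇒ (1 − 11/20z)y_{n+1} = (1 + 9/20z)y_n
  so R(z) = (1 + 9/20z)/(1 − 11/20z).

Need |R(x)|<1, x<0.
x=-0.32: |R|=0.7279
x=-2: |R|=0.0476
x=-10: |R|=0.5385
x=-100: |R|=0.7857
θ=11/20≥1/2 ⇒ |1+9/20x|<|1−11/20x| ∀x<0 ⇒ unbounded interval.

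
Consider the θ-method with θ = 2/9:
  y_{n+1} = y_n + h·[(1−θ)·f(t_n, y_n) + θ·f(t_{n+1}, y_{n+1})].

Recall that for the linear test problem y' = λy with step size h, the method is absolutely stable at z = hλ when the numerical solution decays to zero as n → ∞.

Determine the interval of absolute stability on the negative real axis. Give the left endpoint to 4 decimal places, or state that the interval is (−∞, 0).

With y'=λy (z=hλ):
  y_{n+1} = y_n + z·[7/9·y_n + 2/9·y_{n+1}] ⇒ (1 − 2/9z)y_{n+1} = (1 + 7/9z)y_n
  ⇒ R(z) = (1 + 7/9z)/(1 − 2/9z).

Find x<0 with |R(x)|<1.
x=-0.96: |R|=0.2088
R=−1: 1+7/9x = −1+2/9x ⇒ -5/9x=2 ⇒ x=2/(-5/9)=-3.6000
Confirm numerically:
  x=-1.814: |R|=0.29284 <1
  x=-1.702: |R|=0.23492 <1
  x=-1.576: |R|=0.16722 <1
  x=-3.999: |R|=1.11737 >1
  x=-3.890: |R|=1.08641 >1
So |R|<1 on (-3.6000, 0).

(-3.6000, 0).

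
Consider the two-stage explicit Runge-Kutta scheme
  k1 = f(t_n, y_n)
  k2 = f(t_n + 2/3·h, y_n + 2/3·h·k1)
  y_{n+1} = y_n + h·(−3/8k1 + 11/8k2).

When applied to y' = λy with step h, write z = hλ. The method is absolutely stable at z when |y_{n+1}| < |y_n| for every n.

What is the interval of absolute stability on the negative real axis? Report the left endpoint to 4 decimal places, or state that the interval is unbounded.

(-1.0909, 0).

On y'=λy, z=hλ:
  k1=λy_n ⇒ h·k1=z·y_n;  k2=λ(1+2/3z)y_n ⇒ h·k2=z(1+2/3z)y_n
  y_{n+1}/y_n = 1 − 3/8z + 11/8z(1+2/3z) = 1 + z + 11/12z²
  Hence R(z) = 1 + z + 11/12z².

Boundary: |R(x)|=1, x<0.
x=-1.11: |R|=1.0194
R=1: x+11/12x²=0 ⇒ x=−12/11=-1.0909; min R=1−1/(4·11/12)=0.7273>−1
Confirm numerically:
  x=-0.887: |R|=0.83420 <1
  x=-0.797: |R|=0.78527 <1
  x=-0.716: |R|=0.75393 <1
  x=-1.562: |R|=1.67452 >1
  x=-1.434: |R|=1.45099 >1
  x=-1.155: |R|=1.06786 >1
Stable set (-1.0909, 0).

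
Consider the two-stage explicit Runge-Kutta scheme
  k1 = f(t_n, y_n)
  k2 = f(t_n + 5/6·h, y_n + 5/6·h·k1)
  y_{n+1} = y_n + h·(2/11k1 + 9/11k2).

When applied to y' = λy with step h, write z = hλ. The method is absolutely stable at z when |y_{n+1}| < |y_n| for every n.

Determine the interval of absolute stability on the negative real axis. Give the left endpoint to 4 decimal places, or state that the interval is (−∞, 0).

On y'=λy, z=hλ:
  k1=λy_n ⇒ h·k1=z·y_n;  k2=λ(1+5/6z)y_n ⇒ h·k2=z(1+5/6z)y_n
  y_{n+1}/y_n = 1 + 2/11z + 9/11z(1+5/6z) = 1 + z + 15/22z²
  so R(z) = 1 + z + 15/22z².

Find x<0 with |R(x)|<1.
x=-0.85: |R|=0.6426
R=1: x+15/22x²=0 ⇒ x=−22/15=-1.4667; min R=1−1/(4·15/22)=0.6333>−1
Confirm numerically:
  x=-1.316: |R|=0.86481 <1
  x=-1.308: |R|=0.85850 <1
  x=-0.810: |R|=0.63734 <1
  x=-2.034: |R|=1.78679 >1
  x=-2.007: |R|=1.73940 >1
  x=-1.562: |R|=1.10153 >1
Interval (-1.4667, 0).

z∈(-1.4667,0).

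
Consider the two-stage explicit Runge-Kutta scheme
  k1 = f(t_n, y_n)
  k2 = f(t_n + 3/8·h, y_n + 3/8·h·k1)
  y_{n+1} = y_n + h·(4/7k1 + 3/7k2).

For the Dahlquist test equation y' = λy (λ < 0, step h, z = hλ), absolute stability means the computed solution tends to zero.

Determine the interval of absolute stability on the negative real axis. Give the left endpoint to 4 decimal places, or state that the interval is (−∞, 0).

On y'=λy, z=hλ:
  k1=λy_n ⇒ h·k1=z·y_n;  k2=λ(1+3/8z)y_n ⇒ h·k2=z(1+3/8z)y_n
  y_{n+1}/y_n = 1 + 4/7z + 3/7z(1+3/8z) = 1 + z + 9/56z²
  R(z) = 1 + z + 9/56z².

Solve |R(x)|<1 on ℝ⁻.
x=-1.54: |R|=0.1588
R=1: x+9/56x²=0 ⇒ x=−56/9=-6.2222; min R=1−1/(4·9/56)=-0.5556>−1
Confirm numerically:
  x=-6.094: |R|=0.87442 <1
  x=-4.086: |R|=0.40281 <1
  x=-3.840: |R|=0.47017 <1
  x=-2.521: |R|=0.49959 <1
  x=-6.756: |R|=1.57957 >1
  x=-6.306: |R|=1.08491 >1
Interval (-6.2222, 0).

z∈(-6.2222,0).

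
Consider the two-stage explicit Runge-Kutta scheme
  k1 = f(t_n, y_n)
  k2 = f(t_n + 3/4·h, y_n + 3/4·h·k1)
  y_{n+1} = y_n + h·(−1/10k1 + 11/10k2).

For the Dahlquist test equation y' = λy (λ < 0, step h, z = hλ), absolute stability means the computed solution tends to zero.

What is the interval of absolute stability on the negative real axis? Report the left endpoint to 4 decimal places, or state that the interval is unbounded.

Test eqn y'=λy, z=hλ:
  k1=λy_n ⇒ h·k1=z·y_n;  k2=λ(1+3/4z)y_n ⇒ h·k2=z(1+3/4z)y_n
  y_{n+1}/y_n = 1 − 1/10z + 11/10z(1+3/4z) = 1 + z + 33/40z²
  ⇒ R(z) = 1 + z + 33/40z².

Find x<0 with |R(x)|<1.
x=-0.93: |R|=0.7835
R=1: x+33/40x²=0 ⇒ x=−40/33=-1.2121; min R=1−1/(4·33/40)=0.6970>−1
Confirm numerically:
  x=-1.027: |R|=0.84315 <1
  x=-0.706: |R|=0.70521 <1
  x=-0.585: |R|=0.69734 <1
  x=-1.465: |R|=1.30564 >1
  x=-1.335: |R|=1.13534 >1
  x=-1.292: |R|=1.08514 >1
Interval (-1.2121, 0).

z∈(-1.2121,0).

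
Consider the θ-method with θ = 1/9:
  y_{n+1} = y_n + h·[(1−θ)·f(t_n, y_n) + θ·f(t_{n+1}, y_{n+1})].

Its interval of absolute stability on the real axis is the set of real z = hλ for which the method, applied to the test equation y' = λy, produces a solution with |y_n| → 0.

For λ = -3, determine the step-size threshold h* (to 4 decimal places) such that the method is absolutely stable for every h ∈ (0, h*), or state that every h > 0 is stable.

(-2.5714,0); λ=-3 ⇒ h* = (18/7)/3 = 0.8571.

Set f=λy, z=hλ:
  y_{n+1} = y_n + z·[8/9·y_n + 1/9·y_{n+1}] ⇒ (1 − 1/9z)y_{n+1} = (1 + 8/9z)y_n
  ⇒ R(z) = (1 + 8/9z)/(1 − 1/9z).

Solve |R(x)|<1 on ℝ⁻.
x=-0.59: |R|=0.4463
R=−1: 1+8/9x = −1+1/9x ⇒ -7/9x=2 ⇒ x=2/(-7/9)=-2.5714
Confirm numerically:
  x=-2.435: |R|=0.91648 <1
  x=-2.159: |R|=0.74129 <1
  x=-1.773: |R|=0.48120 <1
  x=-1.447: |R|=0.24658 <1
  x=-3.160: |R|=1.33882 >1
  x=-2.972: |R|=1.23421 >1
So |R|<1 on (-2.5714, 0).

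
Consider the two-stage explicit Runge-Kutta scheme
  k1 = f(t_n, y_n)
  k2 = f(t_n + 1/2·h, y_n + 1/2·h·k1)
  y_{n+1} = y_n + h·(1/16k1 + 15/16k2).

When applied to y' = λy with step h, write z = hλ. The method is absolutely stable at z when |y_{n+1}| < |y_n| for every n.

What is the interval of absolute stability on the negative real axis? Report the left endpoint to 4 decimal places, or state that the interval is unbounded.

Test eqn y'=λy, z=hλ:
  k1=λy_n ⇒ h·k1=z·y_n;  k2=λ(1+1/2z)y_n ⇒ h·k2=z(1+1/2z)y_n
  y_{n+1}/y_n = 1 + 1/16z + 15/16z(1+1/2z) = 1 + z + 15/32z²
  Hence R(z) = 1 + z + 15/32z².

Need |R(x)|<1, x<0.
x=-1.37: |R|=0.5098
R=1: x+15/32x²=0 ⇒ x=−32/15=-2.1333; min R=1−1/(4·15/32)=0.4667>−1
Confirm numerically:
  x=-2.098: |R|=0.96525 <1
  x=-2.045: |R|=0.91532 <1
  x=-1.731: |R|=0.67354 <1
  x=-1.318: |R|=0.49628 <1
  x=-2.670: |R|=1.67167 >1
  x=-2.315: |R|=1.19714 >1
  x=-2.257: |R|=1.13084 >1
Stable set (-2.1333, 0).

z∈(-2.1333,0).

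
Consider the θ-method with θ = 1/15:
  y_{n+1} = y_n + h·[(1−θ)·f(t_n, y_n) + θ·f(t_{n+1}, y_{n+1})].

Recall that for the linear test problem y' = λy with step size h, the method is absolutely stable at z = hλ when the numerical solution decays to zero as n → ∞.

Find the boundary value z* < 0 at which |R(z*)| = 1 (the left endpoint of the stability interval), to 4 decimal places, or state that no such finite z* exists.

With y'=λy (z=hλ):
  y_{n+1} = y_n + z·[14/15·y_n + 1/15·y_{n+1}] ⇒ (1 − 1/15z)y_{n+1} = (1 + 14/15z)y_n
  Hence R(z) = (1 + 14/15z)/(1 − 1/15z).

Find x<0 with |R(x)|<1.
x=-0.99: |R|=0.0713
R=−1: 1+14/15x = −1+1/15x ⇒ -13/15x=2 ⇒ x=2/(-13/15)=-2.3077
Confirm numerically:
  x=-1.534: |R|=0.39168 <1
  x=-1.286: |R|=0.18445 <1
  x=-0.957: |R|=0.10039 <1
  x=-0.945: |R|=0.11101 <1
  x=-2.809: |R|=1.36594 >1
  x=-2.769: |R|=1.33750 >1
Interval (-2.3077, 0).

z* = -2.3077.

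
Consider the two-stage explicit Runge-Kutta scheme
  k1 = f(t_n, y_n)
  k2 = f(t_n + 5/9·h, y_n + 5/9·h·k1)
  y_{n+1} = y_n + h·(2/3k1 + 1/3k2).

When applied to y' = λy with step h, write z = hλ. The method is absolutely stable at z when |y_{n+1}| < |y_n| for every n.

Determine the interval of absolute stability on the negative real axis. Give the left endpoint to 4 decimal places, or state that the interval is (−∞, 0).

(-5.4000, 0).

Set f=λy, z=hλ:
  k1=λy_n ⇒ h·k1=z·y_n;  k2=λ(1+5/9z)y_n ⇒ h·k2=z(1+5/9z)y_n
  y_{n+1}/y_n = 1 + 2/3z + 1/3z(1+5/9z) = 1 + z + 5/27z²
  R(z) = 1 + z + 5/27z².

Find x<0 with |R(x)|<1.
x=-0.99: |R|=0.1915
R=1: x+5/27x²=0 ⇒ x=−27/5=-5.4000; min R=1−1/(4·5/27)=-0.3500>−1
Confirm numerically:
  x=-4.420: |R|=0.19785 <1
  x=-3.077: |R|=0.32368 <1
  x=-2.755: |R|=0.34944 <1
  x=-5.926: |R|=1.57724 >1
  x=-5.599: |R|=1.20633 >1
Stable set (-5.4000, 0).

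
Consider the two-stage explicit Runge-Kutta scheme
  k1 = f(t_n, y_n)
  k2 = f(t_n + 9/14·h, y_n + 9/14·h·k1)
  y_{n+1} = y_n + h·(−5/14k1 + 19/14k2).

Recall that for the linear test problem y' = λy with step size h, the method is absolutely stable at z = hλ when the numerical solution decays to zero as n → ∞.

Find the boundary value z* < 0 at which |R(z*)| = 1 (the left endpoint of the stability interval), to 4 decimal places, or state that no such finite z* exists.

Test eqn y'=λy, z=hλ:
  k1=λy_n ⇒ h·k1=z·y_n;  k2=λ(1+9/14z)y_n ⇒ h·k2=z(1+9/14z)y_n
  y_{n+1}/y_n = 1 − 5/14z + 19/14z(1+9/14z) = 1 + z + 171/196z²
  Hence R(z) = 1 + z + 171/196z².

Solve |R(x)|<1 on ℝ⁻.
x=-1.08: |R|=0.9376
R=1: x+171/196x²=0 ⇒ x=−196/171=-1.1462; min R=1−1/(4·171/196)=0.7135>−1
Confirm numerically:
  x=-0.885: |R|=0.79832 <1
  x=-0.714: |R|=0.73077 <1
  x=-0.568: |R|=0.71347 <1
  x=-0.557: |R|=0.71368 <1
  x=-1.686: |R|=1.79402 >1
  x=-1.582: |R|=1.60150 >1
Interval (-1.1462, 0).

left endpoint -1.1462.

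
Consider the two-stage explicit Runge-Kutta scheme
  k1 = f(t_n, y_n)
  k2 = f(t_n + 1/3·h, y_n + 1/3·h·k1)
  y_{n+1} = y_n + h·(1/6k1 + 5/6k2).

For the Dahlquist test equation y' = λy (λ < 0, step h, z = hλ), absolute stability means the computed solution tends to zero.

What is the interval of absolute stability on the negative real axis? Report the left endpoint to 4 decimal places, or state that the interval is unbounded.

(-3.6000, 0).

With y'=λy (z=hλ):
  k1=λy_n ⇒ h·k1=z·y_n;  k2=λ(1+1/3z)y_n ⇒ h·k2=z(1+1/3z)y_n
  y_{n+1}/y_n = 1 + 1/6z + 5/6z(1+1/3z) = 1 + z + 5/18z²
  R(z) = 1 + z + 5/18z².

Boundary: |R(x)|=1, x<0.
x=-0.34: |R|=0.6921
R=1: x+5/18x²=0 ⇒ x=−18/5=-3.6000; min R=1−1/(4·5/18)=0.1000>−1
Confirm numerically:
  x=-3.571: |R|=0.97123 <1
  x=-3.282: |R|=0.71009 <1
  x=-2.970: |R|=0.48025 <1
  x=-1.440: |R|=0.13600 <1
  x=-4.126: |R|=1.60285 >1
  x=-3.954: |R|=1.38881 >1
  x=-3.808: |R|=1.22002 >1
So |R|<1 on (-3.6000, 0).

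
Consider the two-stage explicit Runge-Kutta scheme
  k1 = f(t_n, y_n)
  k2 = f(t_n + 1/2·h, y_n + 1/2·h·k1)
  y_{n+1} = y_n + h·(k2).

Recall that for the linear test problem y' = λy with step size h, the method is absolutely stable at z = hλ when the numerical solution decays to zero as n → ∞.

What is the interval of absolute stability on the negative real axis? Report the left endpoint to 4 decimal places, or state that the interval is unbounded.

z∈(-2.0000,0).

On y'=λy, z=hλ:
  k1=λy_n ⇒ h·k1=z·y_n;  k2=λ(1+1/2z)y_n ⇒ h·k2=z(1+1/2z)y_n
  y_{n+1}/y_n = 1 + z(1+1/2z) = 1 + z + 1/2z²
  so R(z) = 1 + z + 1/2z².

Boundary: |R(x)|=1, x<0.
x=-1.67: |R|=0.7244
R=1: x+1/2x²=0 ⇒ x=−2=-2.0000; min R=1−1/(4·1/2)=0.5000>−1
Confirm numerically:
  x=-1.863: |R|=0.87238 <1
  x=-1.791: |R|=0.81284 <1
  x=-1.233: |R|=0.52714 <1
  x=-0.890: |R|=0.50605 <1
  x=-2.526: |R|=1.66434 >1
  x=-2.308: |R|=1.35543 >1
  x=-2.112: |R|=1.11827 >1
So |R|<1 on (-2.0000, 0).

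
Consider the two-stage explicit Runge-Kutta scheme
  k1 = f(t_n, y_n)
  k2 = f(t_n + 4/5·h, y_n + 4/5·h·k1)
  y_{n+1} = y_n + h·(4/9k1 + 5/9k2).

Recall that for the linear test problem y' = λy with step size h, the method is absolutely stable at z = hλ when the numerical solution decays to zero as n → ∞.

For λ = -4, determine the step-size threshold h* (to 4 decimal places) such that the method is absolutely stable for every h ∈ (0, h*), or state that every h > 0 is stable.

(-2.2500,0); λ=-4 ⇒ h* = (9/4)/4 = 0.5625.

With y'=λy (z=hλ):
  k1=λy_n ⇒ h·k1=z·y_n;  k2=λ(1+4/5z)y_n ⇒ h·k2=z(1+4/5z)y_n
  y_{n+1}/y_n = 1 + 4/9z + 5/9z(1+4/5z) = 1 + z + 4/9z²
  R(z) = 1 + z + 4/9z².

Boundary: |R(x)|=1, x<0.
x=-1.52: |R|=0.5068
R=1: x+4/9x²=0 ⇒ x=−9/4=-2.2500; min R=1−1/(4·4/9)=0.4375>−1
Confirm numerically:
  x=-1.819: |R|=0.65156 <1
  x=-1.749: |R|=0.61056 <1
  x=-1.706: |R|=0.58753 <1
  x=-1.416: |R|=0.47514 <1
  x=-2.792: |R|=1.67256 >1
  x=-2.401: |R|=1.16113 >1
Interval (-2.2500, 0).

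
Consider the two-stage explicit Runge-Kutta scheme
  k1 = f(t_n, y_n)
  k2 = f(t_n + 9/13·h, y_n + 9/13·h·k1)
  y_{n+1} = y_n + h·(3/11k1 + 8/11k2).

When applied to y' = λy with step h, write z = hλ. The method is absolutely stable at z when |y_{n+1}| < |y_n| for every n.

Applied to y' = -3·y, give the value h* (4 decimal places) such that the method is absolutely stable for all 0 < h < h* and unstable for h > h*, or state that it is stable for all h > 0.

(-1.9861,0); λ=-3 ⇒ h* = (143/72)/3 = 0.6620.

On y'=λy, z=hλ:
  k1=λy_n ⇒ h·k1=z·y_n;  k2=λ(1+9/13z)y_n ⇒ h·k2=z(1+9/13z)y_n
  y_{n+1}/y_n = 1 + 3/11z + 8/11z(1+9/13z) = 1 + z + 72/143z²
  Hence R(z) = 1 + z + 72/143z².

Need |R(x)|<1, x<0.
x=-0.82: |R|=0.5186
R=1: x+72/143x²=0 ⇒ x=−143/72=-1.9861; min R=1−1/(4·72/143)=0.5035>−1
Confirm numerically:
  x=-1.892: |R|=0.91035 <1
  x=-1.849: |R|=0.87235 <1
  x=-1.826: |R|=0.85280 <1
  x=-0.881: |R|=0.50979 <1
  x=-2.470: |R|=1.60178 >1
  x=-2.447: |R|=1.56784 >1
So |R|<1 on (-1.9861, 0).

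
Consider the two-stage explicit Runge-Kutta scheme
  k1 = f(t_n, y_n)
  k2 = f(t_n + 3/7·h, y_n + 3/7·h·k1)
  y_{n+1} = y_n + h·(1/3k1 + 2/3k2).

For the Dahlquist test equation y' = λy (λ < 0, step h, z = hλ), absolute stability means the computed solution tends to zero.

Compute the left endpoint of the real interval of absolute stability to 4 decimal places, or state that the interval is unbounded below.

With y'=λy (z=hλ):
  k1=λy_n ⇒ h·k1=z·y_n;  k2=λ(1+3/7z)y_n ⇒ h·k2=z(1+3/7z)y_n
  y_{n+1}/y_n = 1 + 1/3z + 2/3z(1+3/7z) = 1 + z + 2/7z²
  R(z) = 1 + z + 2/7z².

Find x<0 with |R(x)|<1.
x=-0.7: |R|=0.4400
R=1: x+2/7x²=0 ⇒ x=−7/2=-3.5000; min R=1−1/(4·2/7)=0.1250>−1
Confirm numerically:
  x=-2.991: |R|=0.56502 <1
  x=-2.083: |R|=0.15668 <1
  x=-1.506: |R|=0.14201 <1
  x=-4.096: |R|=1.69749 >1
  x=-3.900: |R|=1.44571 >1
  x=-3.681: |R|=1.19036 >1
Interval (-3.5000, 0).

left endpoint -3.5000.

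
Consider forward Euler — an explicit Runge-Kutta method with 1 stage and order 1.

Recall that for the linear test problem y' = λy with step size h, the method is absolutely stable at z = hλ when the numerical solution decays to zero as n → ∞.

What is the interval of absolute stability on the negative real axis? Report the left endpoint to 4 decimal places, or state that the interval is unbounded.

z∈(-2.0000,0).

With y'=λy (z=hλ):
  order 1, 1-stage ⇒ R(z)=1+z
  (e.g. R(-0.86)=0.14000, |R|=0.14000)

Solve |R(x)|<1 on ℝ⁻.
x=-0.86: |R|=0.1400
|R(-2.12)|=1.1200 |R(-1.5)|=0.5000 |R(-0.98)|=0.0200
Bisect:
  x_lo=-2.6668 |R|=1.6668  x_hi=-0.0712 |R|=0.9288
  mid=-1.36904 |R|=0.36904 →hi
  mid=-2.01794 |R|=1.01794 →lo
  mid=-1.69349 |R|=0.69349 →hi
  mid=-1.85572 |R|=0.85572 →hi
  mid=-1.93683 |R|=0.93683 →hi
  mid=-1.97739 |R|=0.97739 →hi
  mid=-1.99766 |R|=0.99766 →hi
  ...
  [-2.00004,-1.99988] ⇒ x*=-2.0000
Interval (-2.0000, 0).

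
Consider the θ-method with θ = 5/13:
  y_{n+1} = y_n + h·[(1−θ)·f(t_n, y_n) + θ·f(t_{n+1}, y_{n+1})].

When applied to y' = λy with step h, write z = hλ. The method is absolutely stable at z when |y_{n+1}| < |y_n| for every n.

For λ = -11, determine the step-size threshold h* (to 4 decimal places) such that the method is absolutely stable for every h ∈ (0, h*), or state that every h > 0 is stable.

Test eqn y'=λy, z=hλ:
  y_{n+1} = y_n + z·[8/13·y_n + 5/13·y_{n+1}] ⇒ (1 − 5/13z)y_{n+1} = (1 + 8/13z)y_n
  R(z) = (1 + 8/13z)/(1 − 5/13z).

Boundary: |R(x)|=1, x<0.
x=-0.89: |R|=0.3370
R=−1: 1+8/13x = −1+5/13x ⇒ -3/13x=2 ⇒ x=2/(-3/13)=-8.6667
Confirm numerically:
  x=-6.980: |R|=0.89436 <1
  x=-6.612: |R|=0.86617 <1
  x=-4.882: |R|=0.69650 <1
  x=-4.057: |R|=0.58453 <1
  x=-9.260: |R|=1.03002 >1
  x=-9.238: |R|=1.02896 >1
  x=-8.699: |R|=1.00172 >1
Stable set (-8.6667, 0).

(-8.6667,0); λ=-11 ⇒ h* = (26/3)/11 = 0.7879.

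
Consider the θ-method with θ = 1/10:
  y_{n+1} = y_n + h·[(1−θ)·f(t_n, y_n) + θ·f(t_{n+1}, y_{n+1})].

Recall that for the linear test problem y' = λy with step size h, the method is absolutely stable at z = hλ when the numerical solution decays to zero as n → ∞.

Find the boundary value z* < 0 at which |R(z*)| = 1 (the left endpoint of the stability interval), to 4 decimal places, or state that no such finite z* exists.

z* = -2.5000.

Set f=λy, z=hλ:
  y_{n+1} = y_n + z·[9/10·y_n + 1/10·y_{n+1}] ⇒ (1 − 1/10z)y_{n+1} = (1 + 9/10z)y_n
  Hence R(z) = (1 + 9/10z)/(1 − 1/10z).

Find x<0 with |R(x)|<1.
x=-0.97: |R|=0.1158
R=−1: 1+9/10x = −1+1/10x ⇒ -4/5x=2 ⇒ x=2/(-4/5)=-2.5000
Confirm numerically:
  x=-2.166: |R|=0.78037 <1
  x=-1.563: |R|=0.35173 <1
  x=-1.429: |R|=0.25033 <1
  x=-1.027: |R|=0.06865 <1
  x=-2.669: |R|=1.10672 >1
  x=-2.640: |R|=1.08861 >1
  x=-2.533: |R|=1.02106 >1
So |R|<1 on (-2.5000, 0).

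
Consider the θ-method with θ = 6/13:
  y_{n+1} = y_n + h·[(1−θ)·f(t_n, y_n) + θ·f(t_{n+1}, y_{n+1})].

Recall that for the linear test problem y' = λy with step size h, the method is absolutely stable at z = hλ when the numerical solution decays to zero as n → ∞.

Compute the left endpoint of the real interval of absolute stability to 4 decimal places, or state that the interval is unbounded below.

z* = -26.0000.

Set f=λy, z=hλ:
  y_{n+1} = y_n + z·[7/13·y_n + 6/13·y_{n+1}] ⇒ (1 − 6/13z)y_{n+1} = (1 + 7/13z)y_n
  R(z) = (1 + 7/13z)/(1 − 6/13z).

Need |R(x)|<1, x<0.
x=-1.4: |R|=0.1495
R=−1: 1+7/13x = −1+6/13x ⇒ -1/13x=2 ⇒ x=2/(-1/13)=-26.0000
Confirm numerically:
  x=-25.748: |R|=0.99850 <1
  x=-20.520: |R|=0.95974 <1
  x=-11.285: |R|=0.81768 <1
  x=-26.596: |R|=1.00345 >1
  x=-26.186: |R|=1.00109 >1
  x=-26.071: |R|=1.00042 >1
Interval (-26.0000, 0).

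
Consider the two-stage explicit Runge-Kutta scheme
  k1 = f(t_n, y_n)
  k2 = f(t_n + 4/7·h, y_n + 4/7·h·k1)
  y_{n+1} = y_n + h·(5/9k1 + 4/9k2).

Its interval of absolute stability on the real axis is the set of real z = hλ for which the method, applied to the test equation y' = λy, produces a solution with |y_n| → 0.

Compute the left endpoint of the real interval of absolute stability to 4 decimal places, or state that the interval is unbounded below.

Set f=λy, z=hλ:
  k1=λy_n ⇒ h·k1=z·y_n;  k2=λ(1+4/7z)y_n ⇒ h·k2=z(1+4/7z)y_n
  y_{n+1}/y_n = 1 + 5/9z + 4/9z(1+4/7z) = 1 + z + 16/63z²
  ⇒ R(z) = 1 + z + 16/63z².

Find x<0 with |R(x)|<1.
x=-0.46: |R|=0.5937
R=1: x+16/63x²=0 ⇒ x=−63/16=-3.9375; min R=1−1/(4·16/63)=0.0156>−1
Confirm numerically:
  x=-3.103: |R|=0.34236 <1
  x=-3.078: |R|=0.32812 <1
  x=-2.059: |R|=0.01769 <1
  x=-4.212: |R|=1.29364 >1
  x=-4.085: |R|=1.15303 >1
So |R|<1 on (-3.9375, 0).

z* = -3.9375.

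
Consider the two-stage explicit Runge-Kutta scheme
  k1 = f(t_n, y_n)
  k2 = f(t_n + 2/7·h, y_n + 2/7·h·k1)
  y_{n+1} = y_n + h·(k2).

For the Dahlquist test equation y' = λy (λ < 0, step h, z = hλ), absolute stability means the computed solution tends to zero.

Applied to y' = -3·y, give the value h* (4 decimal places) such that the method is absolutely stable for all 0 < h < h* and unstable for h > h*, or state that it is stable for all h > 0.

Set f=λy, z=hλ:
  k1=λy_n ⇒ h·k1=z·y_n;  k2=λ(1+2/7z)y_n ⇒ h·k2=z(1+2/7z)y_n
  y_{n+1}/y_n = 1 + z(1+2/7z) = 1 + z + 2/7z²
  ⇒ R(z) = 1 + z + 2/7z².

Need |R(x)|<1, x<0.
x=-1.5: |R|=0.1429
R=1: x+2/7x²=0 ⇒ x=−7/2=-3.5000; min R=1−1/(4·2/7)=0.1250>−1
Confirm numerically:
  x=-2.866: |R|=0.48084 <1
  x=-2.562: |R|=0.31338 <1
  x=-2.460: |R|=0.26903 <1
  x=-1.834: |R|=0.12702 <1
  x=-3.877: |R|=1.41761 >1
  x=-3.521: |R|=1.02113 >1
Stable set (-3.5000, 0).

(-3.5000,0); λ=-3 ⇒ h* = (7/2)/3 = 1.1667.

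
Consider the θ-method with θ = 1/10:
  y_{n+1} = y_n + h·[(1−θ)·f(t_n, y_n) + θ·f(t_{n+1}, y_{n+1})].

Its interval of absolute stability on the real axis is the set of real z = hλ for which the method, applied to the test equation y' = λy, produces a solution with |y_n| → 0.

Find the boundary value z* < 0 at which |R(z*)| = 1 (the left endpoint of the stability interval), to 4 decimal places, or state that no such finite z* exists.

left endpoint -2.5000.

With y'=λy (z=hλ):
  y_{n+1} = y_n + z·[9/10·y_n + 1/10·y_{n+1}] ⇒ (1 − 1/10z)y_{n+1} = (1 + 9/10z)y_n
  Hence R(z) = (1 + 9/10z)/(1 − 1/10z).

Solve |R(x)|<1 on ℝ⁻.
x=-0.34: |R|=0.6712
R=−1: 1+9/10x = −1+1/10x ⇒ -4/5x=2 ⇒ x=2/(-4/5)=-2.5000
Confirm numerically:
  x=-2.385: |R|=0.92572 <1
  x=-1.809: |R|=0.53188 <1
  x=-1.282: |R|=0.13632 <1
  x=-1.121: |R|=0.00800 <1
  x=-3.010: |R|=1.31360 >1
  x=-2.852: |R|=1.21911 >1
  x=-2.828: |R|=1.20455 >1
Stable set (-2.5000, 0).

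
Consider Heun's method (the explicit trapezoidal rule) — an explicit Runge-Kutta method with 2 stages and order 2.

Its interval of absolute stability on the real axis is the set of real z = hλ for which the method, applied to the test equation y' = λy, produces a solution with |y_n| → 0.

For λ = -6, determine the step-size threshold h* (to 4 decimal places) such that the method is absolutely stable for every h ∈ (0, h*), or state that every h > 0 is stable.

(-2.0000,0); λ=-6 ⇒ h* = 0.3333.

Set f=λy, z=hλ:
  order 2, 2-stage ⇒ R(z)=1+z+z^2/2
  (e.g. R(-0.75)=0.53125, |R|=0.53125)

Boundary: |R(x)|=1, x<0.
x=-0.75: |R|=0.5312
|R(-1.67)|=0.7244 |R(-1.44)|=0.5968 |R(-0.93)|=0.5025
Bisect:
  x_lo=-2.3983 |R|=1.4777  x_hi=-0.2908 |R|=0.7515
  mid=-1.34456 |R|=0.55936 →hi
  mid=-1.87144 |R|=0.87971 →hi
  mid=-2.13488 |R|=1.14398 →lo
  mid=-2.00316 |R|=1.00317 →lo
  mid=-1.93730 |R|=0.93927 →hi
  mid=-1.97023 |R|=0.97068 →hi
  mid=-1.98670 |R|=0.98679 →hi
  ...
  [-2.00008,-1.99995] ⇒ x*=-2.0000
So |R|<1 on (-2.0000, 0).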